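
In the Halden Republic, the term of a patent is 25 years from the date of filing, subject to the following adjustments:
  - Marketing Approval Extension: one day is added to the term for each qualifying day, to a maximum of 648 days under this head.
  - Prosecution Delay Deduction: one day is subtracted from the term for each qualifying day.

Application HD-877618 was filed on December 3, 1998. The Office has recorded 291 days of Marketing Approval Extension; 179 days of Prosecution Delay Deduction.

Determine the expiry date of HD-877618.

2024-03-24

Base term: filing date + 25 years → 3 December 2023.
Marketing Approval Extension: 291 days (within the 648-day cap) → +291 days → 19 September 2024.
Prosecution Delay Deduction: −179 days → 24 March 2024.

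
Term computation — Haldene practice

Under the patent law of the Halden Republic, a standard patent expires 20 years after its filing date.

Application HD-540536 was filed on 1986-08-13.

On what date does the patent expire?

August 13, 2006

Filing date + 20 years → 13 August 2006.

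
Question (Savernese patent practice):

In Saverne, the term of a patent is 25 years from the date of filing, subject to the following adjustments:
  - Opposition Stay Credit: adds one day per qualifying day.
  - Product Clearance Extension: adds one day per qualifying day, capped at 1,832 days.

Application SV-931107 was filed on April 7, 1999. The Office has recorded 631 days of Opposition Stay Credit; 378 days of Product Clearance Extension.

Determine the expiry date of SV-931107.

Base term: filing date + 25 years → 7 April 2024.
Opposition Stay Credit: +631 days → 29 December 2025.
Product Clearance Extension: 378 days (within the 1832-day cap) → +378 days → 11 January 2027.

January 11, 2027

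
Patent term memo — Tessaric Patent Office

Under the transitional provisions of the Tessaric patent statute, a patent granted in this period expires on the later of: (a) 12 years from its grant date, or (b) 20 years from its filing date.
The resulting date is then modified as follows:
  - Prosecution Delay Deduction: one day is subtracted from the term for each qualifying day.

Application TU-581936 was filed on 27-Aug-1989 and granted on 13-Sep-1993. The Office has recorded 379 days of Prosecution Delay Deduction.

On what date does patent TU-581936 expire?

2008-08-13

(a) grant + 12 years → 13 September 2005.
(b) filing + 20 years → 27 August 2009.
Later of the two: 27 August 2009.
Prosecution Delay Deduction: −379 days → 13 August 2008.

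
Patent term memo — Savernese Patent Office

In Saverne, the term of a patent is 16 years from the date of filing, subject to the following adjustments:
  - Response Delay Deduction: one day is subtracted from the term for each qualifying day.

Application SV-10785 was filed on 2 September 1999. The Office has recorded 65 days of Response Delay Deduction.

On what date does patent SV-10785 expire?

June 29, 2015

Base term: filing date + 16 years → 2 September 2015.
Response Delay Deduction: −65 days → 29 June 2015.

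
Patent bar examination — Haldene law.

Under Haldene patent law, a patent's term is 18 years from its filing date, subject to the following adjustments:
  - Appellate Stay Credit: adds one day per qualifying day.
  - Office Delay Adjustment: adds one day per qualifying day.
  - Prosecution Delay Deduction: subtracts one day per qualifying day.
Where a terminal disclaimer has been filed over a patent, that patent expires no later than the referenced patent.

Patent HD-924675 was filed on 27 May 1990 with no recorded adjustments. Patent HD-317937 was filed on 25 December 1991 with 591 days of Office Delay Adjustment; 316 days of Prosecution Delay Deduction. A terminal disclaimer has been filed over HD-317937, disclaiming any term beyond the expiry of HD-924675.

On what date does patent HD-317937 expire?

2008-05-27

Natural term of HD-317937:
  Base: filing + 18 years → 25 December 2009.
  Office Delay Adjustment: +591 days → 8 August 2011.
  Prosecution Delay Deduction: −316 days → 26 September 2010.
Expiry of referenced patent HD-924675:
  Base: filing + 18 years → 27 May 2008.
Terminal disclaimer: HD-317937 expires on the earlier of 26 September 2010 and 27 May 2008.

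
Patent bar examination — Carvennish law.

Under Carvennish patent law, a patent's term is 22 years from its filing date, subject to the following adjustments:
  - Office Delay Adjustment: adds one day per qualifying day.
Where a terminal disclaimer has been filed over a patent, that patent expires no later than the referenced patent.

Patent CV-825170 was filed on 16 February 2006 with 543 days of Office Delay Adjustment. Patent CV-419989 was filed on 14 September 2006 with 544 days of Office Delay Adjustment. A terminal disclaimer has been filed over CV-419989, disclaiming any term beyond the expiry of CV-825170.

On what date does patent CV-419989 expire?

August 12, 2029

Natural term of CV-419989:
  Base: filing + 22 years → 14 September 2028.
  Office Delay Adjustment: +544 days → 12 March 2030.
Expiry of referenced patent CV-825170:
  Base: filing + 22 years → 16 February 2028.
  Office Delay Adjustment: +543 days → 12 August 2029.
Terminal disclaimer: CV-419989 expires on the earlier of 12 March 2030 and 12 August 2029.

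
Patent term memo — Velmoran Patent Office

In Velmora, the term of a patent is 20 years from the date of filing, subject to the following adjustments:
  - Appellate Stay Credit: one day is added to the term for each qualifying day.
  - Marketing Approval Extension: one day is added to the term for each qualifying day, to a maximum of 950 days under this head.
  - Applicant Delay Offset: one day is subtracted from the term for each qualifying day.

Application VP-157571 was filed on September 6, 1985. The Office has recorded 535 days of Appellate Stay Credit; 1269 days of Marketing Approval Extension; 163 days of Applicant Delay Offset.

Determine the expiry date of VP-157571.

April 20, 2009

Base term: filing date + 20 years → 6 September 2005.
Appellate Stay Credit: +535 days → 23 February 2007.
Marketing Approval Extension: 1269 days claimed exceeds the 950-day cap, so +950 days → 30 September 2009.
Applicant Delay Offset: −163 days → 20 April 2009.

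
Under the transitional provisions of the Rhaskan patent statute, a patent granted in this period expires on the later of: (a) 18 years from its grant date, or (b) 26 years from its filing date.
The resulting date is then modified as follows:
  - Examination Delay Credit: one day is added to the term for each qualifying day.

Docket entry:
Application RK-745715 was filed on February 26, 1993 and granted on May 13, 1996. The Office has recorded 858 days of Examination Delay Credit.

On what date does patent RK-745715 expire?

July 3, 2021

(a) grant + 18 years → 13 May 2014.
(b) filing + 26 years → 26 February 2019.
Later of the two: 26 February 2019.
Examination Delay Credit: +858 days → 3 July 2021.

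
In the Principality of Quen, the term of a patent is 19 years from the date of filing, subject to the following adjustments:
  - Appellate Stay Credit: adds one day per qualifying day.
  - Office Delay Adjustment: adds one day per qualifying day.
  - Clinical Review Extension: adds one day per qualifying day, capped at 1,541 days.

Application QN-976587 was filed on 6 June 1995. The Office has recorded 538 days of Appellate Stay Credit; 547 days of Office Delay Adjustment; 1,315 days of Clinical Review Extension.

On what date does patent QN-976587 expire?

2020-12-31

Base term: filing date + 19 years → 6 June 2014.
Appellate Stay Credit: +538 days → 26 November 2015.
Office Delay Adjustment: +547 days → 26 May 2017.
Clinical Review Extension: 1315 days (within the 1541-day cap) → +1315 days → 31 December 2020.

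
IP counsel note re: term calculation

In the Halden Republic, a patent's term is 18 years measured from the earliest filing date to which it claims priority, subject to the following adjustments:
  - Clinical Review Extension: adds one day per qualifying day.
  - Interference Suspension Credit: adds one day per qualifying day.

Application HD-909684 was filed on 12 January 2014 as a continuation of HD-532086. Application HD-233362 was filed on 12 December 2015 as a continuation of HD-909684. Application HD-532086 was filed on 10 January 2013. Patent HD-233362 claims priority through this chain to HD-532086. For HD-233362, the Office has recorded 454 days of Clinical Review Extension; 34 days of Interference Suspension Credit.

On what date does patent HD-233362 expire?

2032-05-12

Earliest priority filing: 10 January 2013.
Base term: 10 January 2013 + 18 years → 10 January 2031.
Clinical Review Extension: +454 days → 8 April 2032.
Interference Suspension Credit: +34 days → 12 May 2032.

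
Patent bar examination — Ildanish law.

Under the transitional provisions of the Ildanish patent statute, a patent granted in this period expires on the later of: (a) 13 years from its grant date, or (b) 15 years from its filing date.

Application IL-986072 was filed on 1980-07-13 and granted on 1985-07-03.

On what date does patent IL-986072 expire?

1998-07-03

(a) grant + 13 years → 3 July 1998.
(b) filing + 15 years → 13 July 1995.
Later of the two: 3 July 1998.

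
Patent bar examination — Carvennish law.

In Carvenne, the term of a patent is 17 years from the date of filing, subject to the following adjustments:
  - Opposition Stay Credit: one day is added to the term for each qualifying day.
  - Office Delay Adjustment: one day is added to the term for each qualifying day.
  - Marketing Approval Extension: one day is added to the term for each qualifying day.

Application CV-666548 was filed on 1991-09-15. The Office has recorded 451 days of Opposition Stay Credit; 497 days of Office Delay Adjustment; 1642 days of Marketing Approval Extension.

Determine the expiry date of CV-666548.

Base term: filing date + 17 years → 15 September 2008.
Opposition Stay Credit: +451 days → 10 December 2009.
Office Delay Adjustment: +497 days → 21 April 2011.
Marketing Approval Extension: +1642 days → 19 October 2015.

October 19, 2015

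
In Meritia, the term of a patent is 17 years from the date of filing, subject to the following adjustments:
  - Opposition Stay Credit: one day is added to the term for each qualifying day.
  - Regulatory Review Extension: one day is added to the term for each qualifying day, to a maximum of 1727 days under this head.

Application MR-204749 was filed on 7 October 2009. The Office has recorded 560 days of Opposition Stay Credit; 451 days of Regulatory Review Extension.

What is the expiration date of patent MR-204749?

2029-07-14

Base term: filing date + 17 years → 7 October 2026.
Opposition Stay Credit: +560 days → 19 April 2028.
Regulatory Review Extension: 451 days (within the 1727-day cap) → +451 days → 14 July 2029.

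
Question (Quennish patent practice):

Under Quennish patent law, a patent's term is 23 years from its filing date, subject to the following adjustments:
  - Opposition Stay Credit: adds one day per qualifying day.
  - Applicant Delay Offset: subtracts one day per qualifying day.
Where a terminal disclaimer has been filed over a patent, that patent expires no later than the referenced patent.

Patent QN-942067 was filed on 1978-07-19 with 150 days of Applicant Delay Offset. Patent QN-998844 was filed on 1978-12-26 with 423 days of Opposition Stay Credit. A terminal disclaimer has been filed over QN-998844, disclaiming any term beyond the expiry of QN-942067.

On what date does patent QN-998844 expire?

Natural term of QN-998844:
  Base: filing + 23 years → 26 December 2001.
  Opposition Stay Credit: +423 days → 22 February 2003.
Expiry of referenced patent QN-942067:
  Base: filing + 23 years → 19 July 2001.
  Applicant Delay Offset: −150 days → 19 February 2001.
Terminal disclaimer: QN-998844 expires on the earlier of 22 February 2003 and 19 February 2001.

2001-02-19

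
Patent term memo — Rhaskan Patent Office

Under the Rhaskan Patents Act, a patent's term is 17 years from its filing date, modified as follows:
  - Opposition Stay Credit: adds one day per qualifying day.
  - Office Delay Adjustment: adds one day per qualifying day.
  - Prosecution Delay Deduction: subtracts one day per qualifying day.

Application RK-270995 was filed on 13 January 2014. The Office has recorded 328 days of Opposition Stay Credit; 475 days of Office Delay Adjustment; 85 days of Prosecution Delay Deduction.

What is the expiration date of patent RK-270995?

Base term: filing date + 17 years → 13 January 2031.
Opposition Stay Credit: +328 days → 7 December 2031.
Office Delay Adjustment: +475 days → 26 March 2033.
Prosecution Delay Deduction: −85 days → 31 December 2032.

2032-12-31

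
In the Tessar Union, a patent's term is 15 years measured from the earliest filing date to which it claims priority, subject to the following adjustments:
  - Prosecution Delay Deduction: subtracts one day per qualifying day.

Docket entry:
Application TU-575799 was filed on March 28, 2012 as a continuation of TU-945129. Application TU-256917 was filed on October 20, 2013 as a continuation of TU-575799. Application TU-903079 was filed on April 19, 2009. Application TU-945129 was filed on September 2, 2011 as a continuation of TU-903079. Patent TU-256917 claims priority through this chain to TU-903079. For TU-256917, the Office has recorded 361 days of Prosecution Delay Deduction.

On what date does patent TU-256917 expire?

Earliest priority filing: 19 April 2009.
Base term: 19 April 2009 + 15 years → 19 April 2024.
Prosecution Delay Deduction: −361 days → 24 April 2023.

April 24, 2023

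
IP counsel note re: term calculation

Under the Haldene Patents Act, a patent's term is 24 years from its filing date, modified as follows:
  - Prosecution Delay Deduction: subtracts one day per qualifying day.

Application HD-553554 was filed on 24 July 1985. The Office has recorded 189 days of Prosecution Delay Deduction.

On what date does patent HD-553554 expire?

Base term: filing date + 24 years → 24 July 2009.
Prosecution Delay Deduction: −189 days → 16 January 2009.

January 16, 2009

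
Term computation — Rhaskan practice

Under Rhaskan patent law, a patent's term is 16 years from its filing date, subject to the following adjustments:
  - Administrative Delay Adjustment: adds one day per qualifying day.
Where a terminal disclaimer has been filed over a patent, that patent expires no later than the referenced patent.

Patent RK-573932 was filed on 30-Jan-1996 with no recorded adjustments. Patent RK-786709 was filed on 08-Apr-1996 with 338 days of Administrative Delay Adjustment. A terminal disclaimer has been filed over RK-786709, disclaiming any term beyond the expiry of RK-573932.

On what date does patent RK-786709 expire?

Natural term of RK-786709:
  Base: filing + 16 years → 8 April 2012.
  Administrative Delay Adjustment: +338 days → 12 March 2013.
Expiry of referenced patent RK-573932:
  Base: filing + 16 years → 30 January 2012.
Terminal disclaimer: RK-786709 expires on the earlier of 12 March 2013 and 30 January 2012.

2012-01-30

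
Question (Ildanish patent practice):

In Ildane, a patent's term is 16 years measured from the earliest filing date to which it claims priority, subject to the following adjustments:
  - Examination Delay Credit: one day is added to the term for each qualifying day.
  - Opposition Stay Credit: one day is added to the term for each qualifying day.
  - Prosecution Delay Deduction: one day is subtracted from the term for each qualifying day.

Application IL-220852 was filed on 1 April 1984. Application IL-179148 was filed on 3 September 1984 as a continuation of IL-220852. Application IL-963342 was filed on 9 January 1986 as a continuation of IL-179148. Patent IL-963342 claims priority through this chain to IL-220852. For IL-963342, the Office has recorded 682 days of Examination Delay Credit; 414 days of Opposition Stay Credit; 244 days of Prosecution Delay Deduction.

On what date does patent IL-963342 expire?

2002-08-01

Earliest priority filing: 1 April 1984.
Base term: 1 April 1984 + 16 years → 1 April 2000.
Examination Delay Credit: +682 days → 12 February 2002.
Opposition Stay Credit: +414 days → 2 April 2003.
Prosecution Delay Deduction: −244 days → 1 August 2002.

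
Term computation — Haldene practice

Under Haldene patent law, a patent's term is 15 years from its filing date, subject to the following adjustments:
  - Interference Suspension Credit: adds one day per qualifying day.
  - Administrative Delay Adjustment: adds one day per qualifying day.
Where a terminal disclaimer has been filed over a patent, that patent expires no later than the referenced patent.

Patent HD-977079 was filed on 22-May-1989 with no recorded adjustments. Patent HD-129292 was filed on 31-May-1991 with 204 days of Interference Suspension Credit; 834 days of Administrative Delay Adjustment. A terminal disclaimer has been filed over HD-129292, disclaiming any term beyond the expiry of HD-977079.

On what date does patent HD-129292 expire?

2004-05-22

Natural term of HD-129292:
  Base: filing + 15 years → 31 May 2006.
  Interference Suspension Credit: +204 days → 21 December 2006.
  Administrative Delay Adjustment: +834 days → 3 April 2009.
Expiry of referenced patent HD-977079:
  Base: filing + 15 years → 22 May 2004.
Terminal disclaimer: HD-129292 expires on the earlier of 3 April 2009 and 22 May 2004.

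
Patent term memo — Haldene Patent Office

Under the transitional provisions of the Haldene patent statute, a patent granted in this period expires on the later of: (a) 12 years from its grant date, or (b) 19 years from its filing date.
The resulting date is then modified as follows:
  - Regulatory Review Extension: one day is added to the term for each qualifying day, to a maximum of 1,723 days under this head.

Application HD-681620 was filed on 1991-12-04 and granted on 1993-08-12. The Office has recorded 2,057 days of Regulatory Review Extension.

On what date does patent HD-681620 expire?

(a) grant + 12 years → 12 August 2005.
(b) filing + 19 years → 4 December 2010.
Later of the two: 4 December 2010.
Regulatory Review Extension: 2057 days claimed exceeds the 1723-day cap, so +1723 days → 23 August 2015.

2015-08-23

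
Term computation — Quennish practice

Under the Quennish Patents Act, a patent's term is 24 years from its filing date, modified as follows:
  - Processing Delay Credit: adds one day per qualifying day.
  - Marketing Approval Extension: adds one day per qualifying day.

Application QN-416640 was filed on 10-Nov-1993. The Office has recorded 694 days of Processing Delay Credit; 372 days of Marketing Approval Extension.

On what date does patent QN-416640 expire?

October 11, 2020

Base term: filing date + 24 years → 10 November 2017.
Processing Delay Credit: +694 days → 5 October 2019.
Marketing Approval Extension: +372 days → 11 October 2020.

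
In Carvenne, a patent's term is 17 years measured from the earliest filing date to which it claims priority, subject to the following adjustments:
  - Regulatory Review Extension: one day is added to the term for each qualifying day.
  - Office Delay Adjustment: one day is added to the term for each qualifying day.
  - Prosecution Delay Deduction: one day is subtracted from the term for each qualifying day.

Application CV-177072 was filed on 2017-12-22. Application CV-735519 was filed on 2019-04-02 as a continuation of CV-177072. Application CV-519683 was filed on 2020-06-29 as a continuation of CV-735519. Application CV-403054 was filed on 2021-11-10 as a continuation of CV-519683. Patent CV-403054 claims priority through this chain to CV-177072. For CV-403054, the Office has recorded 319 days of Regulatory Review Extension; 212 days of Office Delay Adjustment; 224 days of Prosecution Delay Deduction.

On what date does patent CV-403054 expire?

Earliest priority filing: 22 December 2017.
Base term: 22 December 2017 + 17 years → 22 December 2034.
Regulatory Review Extension: +319 days → 6 November 2035.
Office Delay Adjustment: +212 days → 5 June 2036.
Prosecution Delay Deduction: −224 days → 25 October 2035.

2035-10-25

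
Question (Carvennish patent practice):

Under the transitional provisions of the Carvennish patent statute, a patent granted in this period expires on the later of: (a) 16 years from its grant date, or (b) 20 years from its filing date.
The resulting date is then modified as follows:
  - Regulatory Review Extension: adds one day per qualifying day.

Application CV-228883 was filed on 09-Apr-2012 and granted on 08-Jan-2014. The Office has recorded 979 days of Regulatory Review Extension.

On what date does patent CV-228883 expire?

2034-12-14

(a) grant + 16 years → 8 January 2030.
(b) filing + 20 years → 9 April 2032.
Later of the two: 9 April 2032.
Regulatory Review Extension: +979 days → 14 December 2034.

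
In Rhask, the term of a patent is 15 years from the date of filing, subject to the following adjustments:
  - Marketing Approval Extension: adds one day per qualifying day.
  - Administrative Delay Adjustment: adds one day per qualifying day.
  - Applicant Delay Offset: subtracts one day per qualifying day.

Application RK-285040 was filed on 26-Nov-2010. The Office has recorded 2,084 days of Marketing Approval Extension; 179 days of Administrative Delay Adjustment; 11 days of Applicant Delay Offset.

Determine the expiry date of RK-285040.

Base term: filing date + 15 years → 26 November 2025.
Marketing Approval Extension: +2084 days → 11 August 2031.
Administrative Delay Adjustment: +179 days → 6 February 2032.
Applicant Delay Offset: −11 days → 26 January 2032.

2032-01-26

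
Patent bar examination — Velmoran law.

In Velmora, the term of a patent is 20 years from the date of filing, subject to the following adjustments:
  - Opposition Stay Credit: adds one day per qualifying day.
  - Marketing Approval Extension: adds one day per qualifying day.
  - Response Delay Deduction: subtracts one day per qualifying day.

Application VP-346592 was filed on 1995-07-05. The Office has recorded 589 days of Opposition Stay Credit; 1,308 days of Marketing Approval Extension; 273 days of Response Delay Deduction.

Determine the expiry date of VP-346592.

2019-12-15

Base term: filing date + 20 years → 5 July 2015.
Opposition Stay Credit: +589 days → 13 February 2017.
Marketing Approval Extension: +1308 days → 13 September 2020.
Response Delay Deduction: −273 days → 15 December 2019.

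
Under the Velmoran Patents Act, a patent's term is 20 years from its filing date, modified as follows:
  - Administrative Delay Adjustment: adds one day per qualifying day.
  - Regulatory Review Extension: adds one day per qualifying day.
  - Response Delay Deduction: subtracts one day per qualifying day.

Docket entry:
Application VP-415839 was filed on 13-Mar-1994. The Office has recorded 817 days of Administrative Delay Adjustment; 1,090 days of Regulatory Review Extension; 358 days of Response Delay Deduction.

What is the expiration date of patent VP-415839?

Base term: filing date + 20 years → 13 March 2014.
Administrative Delay Adjustment: +817 days → 7 June 2016.
Regulatory Review Extension: +1090 days → 2 June 2019.
Response Delay Deduction: −358 days → 9 June 2018.

2018-06-09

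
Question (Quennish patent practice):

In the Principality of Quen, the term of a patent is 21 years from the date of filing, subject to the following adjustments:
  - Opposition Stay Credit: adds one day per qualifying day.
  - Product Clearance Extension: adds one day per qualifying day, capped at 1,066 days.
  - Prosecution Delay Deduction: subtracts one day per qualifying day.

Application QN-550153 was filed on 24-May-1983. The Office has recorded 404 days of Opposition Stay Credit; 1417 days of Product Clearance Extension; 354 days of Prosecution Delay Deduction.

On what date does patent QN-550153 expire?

Base term: filing date + 21 years → 24 May 2004.
Opposition Stay Credit: +404 days → 2 July 2005.
Product Clearance Extension: 1417 days claimed exceeds the 1066-day cap, so +1066 days → 2 June 2008.
Prosecution Delay Deduction: −354 days → 14 June 2007.

2007-06-14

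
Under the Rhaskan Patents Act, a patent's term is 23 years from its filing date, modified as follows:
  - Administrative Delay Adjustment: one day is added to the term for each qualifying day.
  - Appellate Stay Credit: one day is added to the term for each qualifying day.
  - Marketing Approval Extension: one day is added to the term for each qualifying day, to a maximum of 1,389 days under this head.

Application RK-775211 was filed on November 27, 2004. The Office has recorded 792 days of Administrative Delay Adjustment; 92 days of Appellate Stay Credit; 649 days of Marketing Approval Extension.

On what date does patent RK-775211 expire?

February 7, 2032

Base term: filing date + 23 years → 27 November 2027.
Administrative Delay Adjustment: +792 days → 27 January 2030.
Appellate Stay Credit: +92 days → 29 April 2030.
Marketing Approval Extension: 649 days (within the 1389-day cap) → +649 days → 7 February 2032.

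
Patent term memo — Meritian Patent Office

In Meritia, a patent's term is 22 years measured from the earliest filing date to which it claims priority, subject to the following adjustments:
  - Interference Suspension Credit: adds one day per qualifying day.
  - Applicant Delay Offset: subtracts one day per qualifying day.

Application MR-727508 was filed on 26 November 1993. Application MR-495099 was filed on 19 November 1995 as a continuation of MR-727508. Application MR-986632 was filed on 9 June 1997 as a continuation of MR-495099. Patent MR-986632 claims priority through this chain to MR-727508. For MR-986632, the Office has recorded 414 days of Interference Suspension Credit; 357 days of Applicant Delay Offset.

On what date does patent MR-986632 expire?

Earliest priority filing: 26 November 1993.
Base term: 26 November 1993 + 22 years → 26 November 2015.
Interference Suspension Credit: +414 days → 13 January 2017.
Applicant Delay Offset: −357 days → 22 January 2016.

January 22, 2016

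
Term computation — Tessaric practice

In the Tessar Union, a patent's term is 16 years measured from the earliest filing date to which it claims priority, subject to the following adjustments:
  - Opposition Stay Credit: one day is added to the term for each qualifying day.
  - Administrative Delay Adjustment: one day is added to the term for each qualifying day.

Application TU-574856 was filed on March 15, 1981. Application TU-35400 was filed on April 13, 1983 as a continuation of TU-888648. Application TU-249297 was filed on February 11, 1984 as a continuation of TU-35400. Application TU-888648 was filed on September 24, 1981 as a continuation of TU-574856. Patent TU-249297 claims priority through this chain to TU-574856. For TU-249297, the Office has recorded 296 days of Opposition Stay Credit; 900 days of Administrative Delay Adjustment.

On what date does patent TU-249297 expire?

2000-06-23

Earliest priority filing: 15 March 1981.
Base term: 15 March 1981 + 16 years → 15 March 1997.
Opposition Stay Credit: +296 days → 5 January 1998.
Administrative Delay Adjustment: +900 days → 23 June 2000.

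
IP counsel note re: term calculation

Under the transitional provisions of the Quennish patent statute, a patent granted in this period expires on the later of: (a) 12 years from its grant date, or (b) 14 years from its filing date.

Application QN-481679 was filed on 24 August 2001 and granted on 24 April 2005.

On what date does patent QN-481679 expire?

April 24, 2017

(a) grant + 12 years → 24 April 2017.
(b) filing + 14 years → 24 August 2015.
Later of the two: 24 April 2017.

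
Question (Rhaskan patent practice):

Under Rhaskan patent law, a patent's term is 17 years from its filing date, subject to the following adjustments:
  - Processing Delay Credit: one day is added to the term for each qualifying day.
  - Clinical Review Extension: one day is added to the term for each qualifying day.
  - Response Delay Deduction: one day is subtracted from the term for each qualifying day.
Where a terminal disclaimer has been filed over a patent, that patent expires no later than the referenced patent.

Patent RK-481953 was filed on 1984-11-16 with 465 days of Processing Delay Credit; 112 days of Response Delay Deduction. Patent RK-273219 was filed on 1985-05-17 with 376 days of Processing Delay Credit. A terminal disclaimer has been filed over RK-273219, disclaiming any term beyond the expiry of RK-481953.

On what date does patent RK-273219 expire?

2002-11-04

Natural term of RK-273219:
  Base: filing + 17 years → 17 May 2002.
  Processing Delay Credit: +376 days → 28 May 2003.
Expiry of referenced patent RK-481953:
  Base: filing + 17 years → 16 November 2001.
  Processing Delay Credit: +465 days → 24 February 2003.
  Response Delay Deduction: −112 days → 4 November 2002.
Terminal disclaimer: RK-273219 expires on the earlier of 28 May 2003 and 4 November 2002.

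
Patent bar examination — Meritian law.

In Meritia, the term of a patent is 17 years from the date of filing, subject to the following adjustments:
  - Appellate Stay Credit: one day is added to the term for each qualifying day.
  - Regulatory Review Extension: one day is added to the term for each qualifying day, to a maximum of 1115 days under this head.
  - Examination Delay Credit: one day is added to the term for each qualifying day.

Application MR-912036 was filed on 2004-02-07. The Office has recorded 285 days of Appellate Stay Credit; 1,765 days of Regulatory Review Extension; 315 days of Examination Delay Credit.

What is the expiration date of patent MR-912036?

Base term: filing date + 17 years → 7 February 2021.
Appellate Stay Credit: +285 days → 19 November 2021.
Regulatory Review Extension: 1765 days claimed exceeds the 1115-day cap, so +1115 days → 8 December 2024.
Examination Delay Credit: +315 days → 19 October 2025.

2025-10-19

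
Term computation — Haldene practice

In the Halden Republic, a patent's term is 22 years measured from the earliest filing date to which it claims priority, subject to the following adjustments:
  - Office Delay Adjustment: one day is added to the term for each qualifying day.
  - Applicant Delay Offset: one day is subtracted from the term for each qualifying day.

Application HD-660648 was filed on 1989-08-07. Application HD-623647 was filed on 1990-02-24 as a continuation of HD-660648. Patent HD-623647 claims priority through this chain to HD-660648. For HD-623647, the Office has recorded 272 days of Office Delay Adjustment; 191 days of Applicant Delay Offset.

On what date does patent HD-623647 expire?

2011-10-27

Earliest priority filing: 7 August 1989.
Base term: 7 August 1989 + 22 years → 7 August 2011.
Office Delay Adjustment: +272 days → 5 May 2012.
Applicant Delay Offset: −191 days → 27 October 2011.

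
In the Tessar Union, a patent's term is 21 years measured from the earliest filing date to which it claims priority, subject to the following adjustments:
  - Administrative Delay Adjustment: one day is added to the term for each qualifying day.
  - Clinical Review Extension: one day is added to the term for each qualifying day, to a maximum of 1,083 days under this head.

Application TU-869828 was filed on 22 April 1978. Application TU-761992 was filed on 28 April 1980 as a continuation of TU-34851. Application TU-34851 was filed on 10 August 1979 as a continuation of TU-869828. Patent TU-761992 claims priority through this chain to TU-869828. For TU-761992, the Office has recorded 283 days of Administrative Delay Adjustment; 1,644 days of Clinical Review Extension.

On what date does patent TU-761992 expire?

January 17, 2003

Earliest priority filing: 22 April 1978.
Base term: 22 April 1978 + 21 years → 22 April 1999.
Administrative Delay Adjustment: +283 days → 30 January 2000.
Clinical Review Extension: 1644 days claimed exceeds the 1083-day cap, so +1083 days → 17 January 2003.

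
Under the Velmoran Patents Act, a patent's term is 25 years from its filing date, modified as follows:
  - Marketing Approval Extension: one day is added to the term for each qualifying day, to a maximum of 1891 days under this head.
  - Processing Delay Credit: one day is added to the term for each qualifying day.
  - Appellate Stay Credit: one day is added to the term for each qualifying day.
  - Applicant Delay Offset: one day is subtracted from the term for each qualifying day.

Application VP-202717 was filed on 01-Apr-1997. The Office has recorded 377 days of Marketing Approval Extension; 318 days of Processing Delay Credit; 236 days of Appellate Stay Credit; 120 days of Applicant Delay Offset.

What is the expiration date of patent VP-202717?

Base term: filing date + 25 years → 1 April 2022.
Marketing Approval Extension: 377 days (within the 1891-day cap) → +377 days → 13 April 2023.
Processing Delay Credit: +318 days → 25 February 2024.
Appellate Stay Credit: +236 days → 18 October 2024.
Applicant Delay Offset: −120 days → 20 June 2024.

June 20, 2024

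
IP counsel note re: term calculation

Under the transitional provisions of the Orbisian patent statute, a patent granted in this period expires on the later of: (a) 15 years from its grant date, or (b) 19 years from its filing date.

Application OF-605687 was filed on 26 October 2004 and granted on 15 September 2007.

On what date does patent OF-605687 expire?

(a) grant + 15 years → 15 September 2022.
(b) filing + 19 years → 26 October 2023.
Later of the two: 26 October 2023.

2023-10-26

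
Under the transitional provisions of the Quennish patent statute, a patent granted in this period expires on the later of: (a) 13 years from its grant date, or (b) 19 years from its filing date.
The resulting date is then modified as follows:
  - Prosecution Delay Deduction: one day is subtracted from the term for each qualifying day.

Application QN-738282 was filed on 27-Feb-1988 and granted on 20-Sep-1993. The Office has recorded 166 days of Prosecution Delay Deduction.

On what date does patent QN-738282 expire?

2006-09-14

(a) grant + 13 years → 20 September 2006.
(b) filing + 19 years → 27 February 2007.
Later of the two: 27 February 2007.
Prosecution Delay Deduction: −166 days → 14 September 2006.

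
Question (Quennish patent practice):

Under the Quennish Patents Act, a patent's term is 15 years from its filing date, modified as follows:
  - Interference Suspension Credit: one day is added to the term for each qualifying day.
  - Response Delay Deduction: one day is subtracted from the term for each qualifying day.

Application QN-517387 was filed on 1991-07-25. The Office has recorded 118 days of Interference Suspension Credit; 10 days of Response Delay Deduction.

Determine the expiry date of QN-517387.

November 10, 2006

Base term: filing date + 15 years → 25 July 2006.
Interference Suspension Credit: +118 days → 20 November 2006.
Response Delay Deduction: −10 days → 10 November 2006.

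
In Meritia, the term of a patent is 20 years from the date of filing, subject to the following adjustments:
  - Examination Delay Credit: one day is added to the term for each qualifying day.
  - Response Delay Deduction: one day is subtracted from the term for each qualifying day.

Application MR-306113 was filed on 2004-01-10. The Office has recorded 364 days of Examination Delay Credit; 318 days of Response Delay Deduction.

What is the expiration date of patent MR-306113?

Base term: filing date + 20 years → 10 January 2024.
Examination Delay Credit: +364 days → 8 January 2025.
Response Delay Deduction: −318 days → 25 February 2024.

February 25, 2024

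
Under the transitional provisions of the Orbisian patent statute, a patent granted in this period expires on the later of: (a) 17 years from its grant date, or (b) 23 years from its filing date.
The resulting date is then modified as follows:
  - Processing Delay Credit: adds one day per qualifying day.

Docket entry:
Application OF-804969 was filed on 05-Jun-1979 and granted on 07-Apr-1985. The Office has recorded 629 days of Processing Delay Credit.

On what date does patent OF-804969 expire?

(a) grant + 17 years → 7 April 2002.
(b) filing + 23 years → 5 June 2002.
Later of the two: 5 June 2002.
Processing Delay Credit: +629 days → 24 February 2004.

2004-02-24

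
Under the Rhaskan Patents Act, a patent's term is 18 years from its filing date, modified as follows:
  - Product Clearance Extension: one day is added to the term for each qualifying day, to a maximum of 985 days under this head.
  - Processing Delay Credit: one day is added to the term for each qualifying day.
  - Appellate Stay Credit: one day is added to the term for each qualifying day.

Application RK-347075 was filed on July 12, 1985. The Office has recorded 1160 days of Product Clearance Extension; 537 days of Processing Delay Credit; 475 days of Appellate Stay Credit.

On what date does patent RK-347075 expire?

Base term: filing date + 18 years → 12 July 2003.
Product Clearance Extension: 1160 days claimed exceeds the 985-day cap, so +985 days → 23 March 2006.
Processing Delay Credit: +537 days → 11 September 2007.
Appellate Stay Credit: +475 days → 29 December 2008.

2008-12-29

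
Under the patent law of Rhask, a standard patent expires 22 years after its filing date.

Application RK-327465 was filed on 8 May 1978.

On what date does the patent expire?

2000-05-08

Filing date + 22 years → 8 May 2000.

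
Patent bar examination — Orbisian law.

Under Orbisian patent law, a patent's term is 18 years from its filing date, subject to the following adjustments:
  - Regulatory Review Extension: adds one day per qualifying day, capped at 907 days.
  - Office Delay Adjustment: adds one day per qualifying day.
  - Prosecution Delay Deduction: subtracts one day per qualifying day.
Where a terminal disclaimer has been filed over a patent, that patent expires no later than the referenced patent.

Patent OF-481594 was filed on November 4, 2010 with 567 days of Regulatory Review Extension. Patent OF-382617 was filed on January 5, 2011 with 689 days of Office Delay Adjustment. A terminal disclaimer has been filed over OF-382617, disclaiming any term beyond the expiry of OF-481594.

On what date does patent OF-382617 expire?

Natural term of OF-382617:
  Base: filing + 18 years → 5 January 2029.
  Office Delay Adjustment: +689 days → 25 November 2030.
Expiry of referenced patent OF-481594:
  Base: filing + 18 years → 4 November 2028.
  Regulatory Review Extension: 567 days (within the 907-day cap) → +567 days → 25 May 2030.
Terminal disclaimer: OF-382617 expires on the earlier of 25 November 2030 and 25 May 2030.

2030-05-25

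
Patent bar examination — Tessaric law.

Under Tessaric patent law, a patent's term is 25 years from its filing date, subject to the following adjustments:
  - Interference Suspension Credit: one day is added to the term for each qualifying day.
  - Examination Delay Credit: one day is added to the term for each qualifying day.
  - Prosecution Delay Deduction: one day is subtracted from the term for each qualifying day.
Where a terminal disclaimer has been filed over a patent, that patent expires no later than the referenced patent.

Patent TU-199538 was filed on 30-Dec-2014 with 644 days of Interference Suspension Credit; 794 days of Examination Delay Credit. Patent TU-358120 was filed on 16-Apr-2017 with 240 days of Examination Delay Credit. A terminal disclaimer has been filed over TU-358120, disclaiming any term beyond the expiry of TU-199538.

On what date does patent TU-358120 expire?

December 12, 2042

Natural term of TU-358120:
  Base: filing + 25 years → 16 April 2042.
  Examination Delay Credit: +240 days → 12 December 2042.
Expiry of referenced patent TU-199538:
  Base: filing + 25 years → 30 December 2039.
  Interference Suspension Credit: +644 days → 4 October 2041.
  Examination Delay Credit: +794 days → 7 December 2043.
Terminal disclaimer: TU-358120 expires on the earlier of 12 December 2042 and 7 December 2043.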